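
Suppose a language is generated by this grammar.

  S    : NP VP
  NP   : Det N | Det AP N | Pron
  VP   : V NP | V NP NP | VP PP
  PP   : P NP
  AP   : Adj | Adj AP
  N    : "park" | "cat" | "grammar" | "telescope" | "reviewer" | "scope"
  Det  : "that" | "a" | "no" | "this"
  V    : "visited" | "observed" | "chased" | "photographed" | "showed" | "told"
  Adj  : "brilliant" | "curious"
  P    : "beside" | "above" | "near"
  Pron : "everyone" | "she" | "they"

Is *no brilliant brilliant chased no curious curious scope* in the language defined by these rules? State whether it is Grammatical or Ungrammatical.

An Adj word can never sit immediately before a V word in any string this grammar generates, so the substring 'brilliant chased' rules out a derivation.

Ungrammatical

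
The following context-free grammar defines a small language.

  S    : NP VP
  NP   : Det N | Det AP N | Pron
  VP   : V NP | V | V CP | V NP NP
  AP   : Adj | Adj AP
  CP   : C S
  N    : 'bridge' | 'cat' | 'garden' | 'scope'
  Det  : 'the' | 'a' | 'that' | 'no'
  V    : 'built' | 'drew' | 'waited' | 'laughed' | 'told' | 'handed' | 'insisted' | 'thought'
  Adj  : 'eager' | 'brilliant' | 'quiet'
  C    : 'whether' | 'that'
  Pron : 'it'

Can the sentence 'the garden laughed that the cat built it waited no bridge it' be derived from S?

For S → NP VP, the only prefix that parses as NP is 'the garden', but the remainder 'laughed that the cat built it waited no bridge it' is not a VP under these rules.

Ungrammatical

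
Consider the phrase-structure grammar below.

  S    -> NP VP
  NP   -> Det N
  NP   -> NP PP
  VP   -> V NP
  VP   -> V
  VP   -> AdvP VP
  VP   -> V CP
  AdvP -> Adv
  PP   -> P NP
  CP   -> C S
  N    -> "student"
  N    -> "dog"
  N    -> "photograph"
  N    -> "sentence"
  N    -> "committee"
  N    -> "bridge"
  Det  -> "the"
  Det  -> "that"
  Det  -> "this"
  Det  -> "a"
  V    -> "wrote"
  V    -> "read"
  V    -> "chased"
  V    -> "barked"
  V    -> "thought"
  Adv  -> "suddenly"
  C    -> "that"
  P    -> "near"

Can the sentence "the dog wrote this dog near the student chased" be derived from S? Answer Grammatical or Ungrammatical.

Ungrammatical

For S → NP VP, the only prefix that parses as NP is 'the dog', but the remainder 'wrote this dog near the student chased' is not a VP under these rules.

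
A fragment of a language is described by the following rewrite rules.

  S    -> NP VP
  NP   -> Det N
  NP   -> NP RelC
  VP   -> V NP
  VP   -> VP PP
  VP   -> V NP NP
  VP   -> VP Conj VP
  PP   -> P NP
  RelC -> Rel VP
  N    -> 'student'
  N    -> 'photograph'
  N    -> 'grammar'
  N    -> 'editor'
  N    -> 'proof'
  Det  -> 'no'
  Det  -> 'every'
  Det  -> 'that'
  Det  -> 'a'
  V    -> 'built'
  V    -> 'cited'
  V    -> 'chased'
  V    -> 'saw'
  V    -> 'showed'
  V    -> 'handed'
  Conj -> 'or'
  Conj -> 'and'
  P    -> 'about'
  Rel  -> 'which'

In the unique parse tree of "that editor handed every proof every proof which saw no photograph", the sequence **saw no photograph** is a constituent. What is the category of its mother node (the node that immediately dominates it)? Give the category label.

RelC

[S [NP [Det that] [N editor]] [VP [V handed] [NP [Det every] [N proof]] [NP [NP [Det every] [N proof]] [RelC [Rel which] [VP [V saw] [NP [Det no] [N photograph]]]]]]]
The span 'saw no photograph' is the VP node built by VP → V NP.
Its mother is the RelC built by RelC → Rel VP.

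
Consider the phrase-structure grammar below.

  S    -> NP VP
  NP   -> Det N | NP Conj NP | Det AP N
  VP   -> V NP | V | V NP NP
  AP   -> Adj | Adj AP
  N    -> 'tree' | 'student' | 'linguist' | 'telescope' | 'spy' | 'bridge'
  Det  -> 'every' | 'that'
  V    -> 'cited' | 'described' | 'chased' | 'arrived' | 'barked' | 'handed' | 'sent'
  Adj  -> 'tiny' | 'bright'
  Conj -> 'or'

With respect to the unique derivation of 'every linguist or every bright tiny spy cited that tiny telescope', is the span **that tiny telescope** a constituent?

[S [NP [NP [Det every] [N linguist]] [Conj or] [NP [Det every] [AP [Adj bright] [AP [Adj tiny]]] [N spy]]] [VP [V cited] [NP [Det that] [AP [Adj tiny]] [N telescope]]]]
The words 'that tiny telescope' are exhaustively dominated by a single NP node (built by NP → Det AP N), so they form a constituent.

Yes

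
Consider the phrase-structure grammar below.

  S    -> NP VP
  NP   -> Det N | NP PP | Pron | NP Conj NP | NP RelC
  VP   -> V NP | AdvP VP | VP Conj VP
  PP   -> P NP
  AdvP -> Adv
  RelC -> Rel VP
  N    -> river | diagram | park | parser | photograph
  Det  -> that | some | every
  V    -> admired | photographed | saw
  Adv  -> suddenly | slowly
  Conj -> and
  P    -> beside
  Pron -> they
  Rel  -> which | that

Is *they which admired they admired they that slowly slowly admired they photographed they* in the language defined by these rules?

For S → NP VP, every NP-prefix leaves a non-VP remainder: after 'they' the remainder is not a VP; after 'they which admired they' the remainder is not a VP.

Ungrammatical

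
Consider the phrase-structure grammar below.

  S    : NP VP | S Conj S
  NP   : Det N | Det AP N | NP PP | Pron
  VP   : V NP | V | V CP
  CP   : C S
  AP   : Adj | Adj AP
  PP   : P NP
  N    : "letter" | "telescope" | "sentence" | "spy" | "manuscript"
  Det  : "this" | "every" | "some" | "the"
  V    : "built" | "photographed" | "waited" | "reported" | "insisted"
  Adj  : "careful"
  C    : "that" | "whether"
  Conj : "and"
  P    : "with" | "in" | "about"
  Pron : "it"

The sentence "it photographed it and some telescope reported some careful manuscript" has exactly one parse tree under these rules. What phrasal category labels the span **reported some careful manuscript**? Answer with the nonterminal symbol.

VP

[S [S [NP [Pron it]] [VP [V photographed] [NP [Pron it]]]] [Conj and] [S [NP [Det some] [N telescope]] [VP [V reported] [NP [Det some] [AP [Adj careful]] [N manuscript]]]]]
The span 'reported some careful manuscript' is the VP node built by VP → V NP.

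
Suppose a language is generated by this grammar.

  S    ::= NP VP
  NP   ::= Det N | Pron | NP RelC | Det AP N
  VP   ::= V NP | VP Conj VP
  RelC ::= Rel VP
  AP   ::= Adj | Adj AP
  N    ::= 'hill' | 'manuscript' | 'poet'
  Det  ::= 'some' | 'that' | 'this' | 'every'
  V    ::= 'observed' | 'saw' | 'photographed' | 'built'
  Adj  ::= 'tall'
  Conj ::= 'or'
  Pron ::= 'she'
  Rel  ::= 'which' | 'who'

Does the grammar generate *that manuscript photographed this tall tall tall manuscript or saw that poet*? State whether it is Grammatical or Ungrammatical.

[S [NP [Det that] [N manuscript]] [VP [VP [V photographed] [NP [Det this] [AP [Adj tall] [AP [Adj tall] [AP [Adj tall]]]] [N manuscript]]] [Conj or] [VP [V saw] [NP [Det that] [N poet]]]]]
The bracketing above is licensed at every node by one of the given productions, with S at the root.

Grammatical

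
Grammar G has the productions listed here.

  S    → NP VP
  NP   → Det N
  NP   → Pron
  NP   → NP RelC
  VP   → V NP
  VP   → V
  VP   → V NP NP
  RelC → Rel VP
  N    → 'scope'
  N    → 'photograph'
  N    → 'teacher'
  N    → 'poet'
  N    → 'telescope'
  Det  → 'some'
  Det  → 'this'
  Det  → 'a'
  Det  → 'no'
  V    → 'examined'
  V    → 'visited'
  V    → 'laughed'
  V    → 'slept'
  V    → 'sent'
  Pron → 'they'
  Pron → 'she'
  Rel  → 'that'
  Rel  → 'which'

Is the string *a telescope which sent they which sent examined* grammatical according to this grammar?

[S [NP [NP [Det a] [N telescope]] [RelC [Rel which] [VP [V sent] [NP [NP [Pron they]] [RelC [Rel which] [VP [V sent]]]]]]] [VP [V examined]]]
Every word is introduced by a lexical rule and the phrasal rules combine the resulting categories into a single S.

Grammatical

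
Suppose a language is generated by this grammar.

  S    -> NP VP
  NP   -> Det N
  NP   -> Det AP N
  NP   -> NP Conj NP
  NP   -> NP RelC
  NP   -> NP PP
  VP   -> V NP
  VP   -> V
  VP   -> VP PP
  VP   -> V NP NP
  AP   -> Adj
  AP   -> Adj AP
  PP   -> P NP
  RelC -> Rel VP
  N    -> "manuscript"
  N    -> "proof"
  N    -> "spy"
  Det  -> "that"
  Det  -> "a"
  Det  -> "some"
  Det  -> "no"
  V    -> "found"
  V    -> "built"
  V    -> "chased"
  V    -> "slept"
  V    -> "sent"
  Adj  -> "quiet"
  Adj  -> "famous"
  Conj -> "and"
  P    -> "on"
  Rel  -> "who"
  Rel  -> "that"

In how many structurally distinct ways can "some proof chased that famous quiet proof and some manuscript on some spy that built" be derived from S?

Two of the 6 distinct bracketings:
[S [NP [Det some] [N proof]] [VP [V chased] [NP [NP [Det that] [AP [Adj famous] [AP [Adj quiet]]] [N proof]] [Conj and] [NP [NP [NP [Det some] [N manuscript]] [PP [P on] [NP [Det some] [N spy]]]] [RelC [Rel that] [VP [V built]]]]]]]
[S [NP [Det some] [N proof]] [VP [V chased] [NP [NP [Det that] [AP [Adj famous] [AP [Adj quiet]]] [N proof]] [Conj and] [NP [NP [Det some] [N manuscript]] [PP [P on] [NP [NP [Det some] [N spy]] [RelC [Rel that] [VP [V built]]]]]]]]]
The trees differ in how a recursive rule is bracketed over the same span.

6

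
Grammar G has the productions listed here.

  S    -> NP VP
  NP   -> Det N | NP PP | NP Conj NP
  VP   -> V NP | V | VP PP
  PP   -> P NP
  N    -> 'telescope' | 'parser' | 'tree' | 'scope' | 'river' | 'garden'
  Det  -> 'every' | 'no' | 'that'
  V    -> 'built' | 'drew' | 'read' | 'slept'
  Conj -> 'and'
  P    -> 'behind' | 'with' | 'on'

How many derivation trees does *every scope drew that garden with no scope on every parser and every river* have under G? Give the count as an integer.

Two of the 9 distinct bracketings:
[S [NP [Det every] [N scope]] [VP [V drew] [NP [NP [Det that] [N garden]] [PP [P with] [NP [NP [Det no] [N scope]] [PP [P on] [NP [NP [Det every] [N parser]] [Conj and] [NP [Det every] [N river]]]]]]]]]
[S [NP [Det every] [N scope]] [VP [V drew] [NP [NP [Det that] [N garden]] [PP [P with] [NP [NP [NP [Det no] [N scope]] [PP [P on] [NP [Det every] [N parser]]]] [Conj and] [NP [Det every] [N river]]]]]]]
The trees differ in how a recursive rule is bracketed over the same span.

9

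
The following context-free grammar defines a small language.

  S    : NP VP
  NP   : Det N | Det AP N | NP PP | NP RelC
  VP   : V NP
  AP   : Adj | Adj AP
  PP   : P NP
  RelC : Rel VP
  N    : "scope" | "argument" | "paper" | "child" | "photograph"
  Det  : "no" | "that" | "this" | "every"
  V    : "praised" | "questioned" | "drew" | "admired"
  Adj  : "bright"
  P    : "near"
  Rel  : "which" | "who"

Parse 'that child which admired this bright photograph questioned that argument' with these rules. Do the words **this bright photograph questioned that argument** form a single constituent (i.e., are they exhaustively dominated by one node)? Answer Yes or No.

[S [NP [NP [Det that] [N child]] [RelC [Rel which] [VP [V admired] [NP [Det this] [AP [Adj bright]] [N photograph]]]]] [VP [V questioned] [NP [Det that] [N argument]]]]
The smallest constituent containing 'this bright photograph questioned that argument' is the S spanning 'that child which admired this bright photograph questioned that argument'; no single node in the tree dominates exactly the given words.

No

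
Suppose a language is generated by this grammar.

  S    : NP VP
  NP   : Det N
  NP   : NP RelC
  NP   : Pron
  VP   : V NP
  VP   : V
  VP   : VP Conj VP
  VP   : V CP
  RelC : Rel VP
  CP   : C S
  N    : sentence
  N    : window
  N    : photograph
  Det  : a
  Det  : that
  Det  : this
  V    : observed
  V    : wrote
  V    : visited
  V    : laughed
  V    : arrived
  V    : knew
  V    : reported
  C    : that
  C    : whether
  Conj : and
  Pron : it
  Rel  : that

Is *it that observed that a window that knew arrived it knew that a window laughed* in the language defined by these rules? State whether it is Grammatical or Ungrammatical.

[S [NP [NP [Pron it]] [RelC [Rel that] [VP [V observed] [CP [C that] [S [NP [NP [Det a] [N window]] [RelC [Rel that] [VP [V knew]]]] [VP [V arrived] [NP [Pron it]]]]]]]] [VP [V knew] [CP [C that] [S [NP [Det a] [N window]] [VP [V laughed]]]]]]
The bracketing above is licensed at every node by one of the given productions, with S at the root.

Grammatical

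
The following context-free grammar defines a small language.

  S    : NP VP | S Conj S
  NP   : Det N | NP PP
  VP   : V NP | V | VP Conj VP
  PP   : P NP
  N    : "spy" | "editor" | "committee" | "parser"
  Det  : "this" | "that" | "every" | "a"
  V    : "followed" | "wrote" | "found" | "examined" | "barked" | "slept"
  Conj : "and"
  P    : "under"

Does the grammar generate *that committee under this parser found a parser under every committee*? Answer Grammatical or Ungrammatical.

Grammatical

[S [NP [NP [Det that] [N committee]] [PP [P under] [NP [Det this] [N parser]]]] [VP [V found] [NP [NP [Det a] [N parser]] [PP [P under] [NP [Det every] [N committee]]]]]]
Every word is introduced by a lexical rule and the phrasal rules combine the resulting categories into a single S.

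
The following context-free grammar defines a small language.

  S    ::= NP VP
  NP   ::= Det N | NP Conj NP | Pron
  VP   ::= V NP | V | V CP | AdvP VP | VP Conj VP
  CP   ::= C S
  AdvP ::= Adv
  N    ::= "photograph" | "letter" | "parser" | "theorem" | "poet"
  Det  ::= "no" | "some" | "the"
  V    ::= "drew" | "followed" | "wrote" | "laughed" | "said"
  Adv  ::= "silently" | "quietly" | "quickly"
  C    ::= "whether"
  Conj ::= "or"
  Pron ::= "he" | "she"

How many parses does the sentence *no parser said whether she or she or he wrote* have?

2

The two bracketings:
[S [NP [Det no] [N parser]] [VP [V said] [CP [C whether] [S [NP [NP [Pron she]] [Conj or] [NP [NP [Pron she]] [Conj or] [NP [Pron he]]]] [VP [V wrote]]]]]]
[S [NP [Det no] [N parser]] [VP [V said] [CP [C whether] [S [NP [NP [NP [Pron she]] [Conj or] [NP [Pron she]]] [Conj or] [NP [Pron he]]] [VP [V wrote]]]]]]
The trees differ in how a recursive rule is bracketed over the same span.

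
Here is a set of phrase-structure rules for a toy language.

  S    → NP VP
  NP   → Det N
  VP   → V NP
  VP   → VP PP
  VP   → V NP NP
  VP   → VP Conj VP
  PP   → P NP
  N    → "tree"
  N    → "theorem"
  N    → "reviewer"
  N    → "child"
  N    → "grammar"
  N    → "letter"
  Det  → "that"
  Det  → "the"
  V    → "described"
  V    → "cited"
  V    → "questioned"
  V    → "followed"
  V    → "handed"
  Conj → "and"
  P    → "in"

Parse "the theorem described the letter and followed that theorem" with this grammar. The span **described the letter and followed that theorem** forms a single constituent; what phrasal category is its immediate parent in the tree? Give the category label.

[S [NP [Det the] [N theorem]] [VP [VP [V described] [NP [Det the] [N letter]]] [Conj and] [VP [V followed] [NP [Det that] [N theorem]]]]]
The span 'described the letter and followed that theorem' is the VP node built by VP → VP Conj VP.
Its mother is the S built by S → NP VP.

S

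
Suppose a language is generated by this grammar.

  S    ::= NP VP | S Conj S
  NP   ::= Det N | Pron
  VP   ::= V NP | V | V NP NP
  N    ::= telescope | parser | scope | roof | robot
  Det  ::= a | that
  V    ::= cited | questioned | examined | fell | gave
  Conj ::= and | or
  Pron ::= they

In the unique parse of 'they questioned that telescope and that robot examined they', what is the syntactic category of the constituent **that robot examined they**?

[S [S [NP [Pron they]] [VP [V questioned] [NP [Det that] [N telescope]]]] [Conj and] [S [NP [Det that] [N robot]] [VP [V examined] [NP [Pron they]]]]]
The span 'that robot examined they' is the S node built by S → NP VP.

S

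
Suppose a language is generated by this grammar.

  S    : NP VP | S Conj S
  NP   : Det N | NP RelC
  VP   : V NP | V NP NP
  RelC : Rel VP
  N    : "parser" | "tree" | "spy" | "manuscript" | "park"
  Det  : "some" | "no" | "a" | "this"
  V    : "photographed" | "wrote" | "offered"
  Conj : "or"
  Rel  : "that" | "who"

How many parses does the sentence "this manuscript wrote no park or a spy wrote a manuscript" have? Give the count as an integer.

[S [S [NP [Det this] [N manuscript]] [VP [V wrote] [NP [Det no] [N park]]]] [Conj or] [S [NP [Det a] [N spy]] [VP [V wrote] [NP [Det a] [N manuscript]]]]]
No rule offers an alternative attachment or grouping for any span, so this is the only derivation.

1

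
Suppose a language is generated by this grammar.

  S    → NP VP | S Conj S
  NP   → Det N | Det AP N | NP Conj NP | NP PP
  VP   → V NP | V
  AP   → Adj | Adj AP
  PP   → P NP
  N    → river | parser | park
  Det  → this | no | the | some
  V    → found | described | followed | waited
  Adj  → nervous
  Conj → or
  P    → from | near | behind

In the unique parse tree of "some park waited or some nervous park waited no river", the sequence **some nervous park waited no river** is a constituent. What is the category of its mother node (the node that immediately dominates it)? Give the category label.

S

S
  S
    NP
      Det: some
      N: park
    VP
      V: waited
  Conj: or
  S
    NP
      Det: some
      AP
        Adj: nervous
      N: park
    VP
      V: waited
      NP
        Det: no
        N: river
The span 'some nervous park waited no river' is the S node built by S → NP VP.
Its mother is the S built by S → S Conj S.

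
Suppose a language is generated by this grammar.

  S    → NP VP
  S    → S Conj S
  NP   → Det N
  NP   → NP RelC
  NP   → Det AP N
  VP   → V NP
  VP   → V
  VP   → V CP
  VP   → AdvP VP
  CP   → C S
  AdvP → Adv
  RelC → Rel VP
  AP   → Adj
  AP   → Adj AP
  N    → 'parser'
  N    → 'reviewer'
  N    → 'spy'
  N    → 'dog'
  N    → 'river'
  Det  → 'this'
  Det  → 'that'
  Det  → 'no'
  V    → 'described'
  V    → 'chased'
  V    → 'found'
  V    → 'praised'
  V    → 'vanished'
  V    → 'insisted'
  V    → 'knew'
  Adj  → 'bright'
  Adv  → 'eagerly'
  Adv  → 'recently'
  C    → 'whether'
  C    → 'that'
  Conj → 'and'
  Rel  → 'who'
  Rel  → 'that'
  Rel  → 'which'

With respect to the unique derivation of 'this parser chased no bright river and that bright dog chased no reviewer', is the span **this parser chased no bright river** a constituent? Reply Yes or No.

Yes

[S [S [NP [Det this] [N parser]] [VP [V chased] [NP [Det no] [AP [Adj bright]] [N river]]]] [Conj and] [S [NP [Det that] [AP [Adj bright]] [N dog]] [VP [V chased] [NP [Det no] [N reviewer]]]]]
The words 'this parser chased no bright river' are exhaustively dominated by a single S node (built by S → NP VP), so they form a constituent.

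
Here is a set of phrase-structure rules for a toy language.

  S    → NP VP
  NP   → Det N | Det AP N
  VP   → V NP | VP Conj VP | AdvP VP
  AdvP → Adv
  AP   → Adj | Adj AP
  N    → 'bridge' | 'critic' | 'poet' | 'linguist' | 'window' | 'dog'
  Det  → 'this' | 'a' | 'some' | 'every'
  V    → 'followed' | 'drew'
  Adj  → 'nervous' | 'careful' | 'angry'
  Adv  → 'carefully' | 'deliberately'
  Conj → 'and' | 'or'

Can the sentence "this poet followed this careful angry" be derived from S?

Ungrammatical

For S → NP VP, the only prefix that parses as NP is 'this poet', but the remainder 'followed this careful angry' is not a VP under these rules.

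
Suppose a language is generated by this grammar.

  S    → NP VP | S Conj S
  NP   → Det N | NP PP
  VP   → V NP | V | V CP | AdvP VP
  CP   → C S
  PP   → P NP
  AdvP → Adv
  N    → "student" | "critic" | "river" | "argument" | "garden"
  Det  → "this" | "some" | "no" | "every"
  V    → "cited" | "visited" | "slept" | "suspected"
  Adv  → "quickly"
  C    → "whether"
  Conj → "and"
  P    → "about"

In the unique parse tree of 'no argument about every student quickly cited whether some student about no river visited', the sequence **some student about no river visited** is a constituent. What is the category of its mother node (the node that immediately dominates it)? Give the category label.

CP

[S [NP [NP [Det no] [N argument]] [PP [P about] [NP [Det every] [N student]]]] [VP [AdvP [Adv quickly]] [VP [V cited] [CP [C whether] [S [NP [NP [Det some] [N student]] [PP [P about] [NP [Det no] [N river]]]] [VP [V visited]]]]]]]
The span 'some student about no river visited' is the S node built by S → NP VP.
Its mother is the CP built by CP → C S.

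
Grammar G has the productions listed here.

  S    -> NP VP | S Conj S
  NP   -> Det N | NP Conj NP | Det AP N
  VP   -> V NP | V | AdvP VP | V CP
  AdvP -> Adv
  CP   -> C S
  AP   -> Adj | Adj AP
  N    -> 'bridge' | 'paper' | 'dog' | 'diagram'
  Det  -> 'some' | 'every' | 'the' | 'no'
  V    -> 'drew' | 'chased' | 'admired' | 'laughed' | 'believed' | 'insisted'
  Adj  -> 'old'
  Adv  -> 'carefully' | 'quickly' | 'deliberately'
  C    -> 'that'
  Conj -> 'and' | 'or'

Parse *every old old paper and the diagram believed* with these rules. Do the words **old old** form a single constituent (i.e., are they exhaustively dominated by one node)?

Yes

[S [NP [NP [Det every] [AP [Adj old] [AP [Adj old]]] [N paper]] [Conj and] [NP [Det the] [N diagram]]] [VP [V believed]]]
The words 'old old' are exhaustively dominated by a single AP node (built by AP → Adj AP), so they form a constituent.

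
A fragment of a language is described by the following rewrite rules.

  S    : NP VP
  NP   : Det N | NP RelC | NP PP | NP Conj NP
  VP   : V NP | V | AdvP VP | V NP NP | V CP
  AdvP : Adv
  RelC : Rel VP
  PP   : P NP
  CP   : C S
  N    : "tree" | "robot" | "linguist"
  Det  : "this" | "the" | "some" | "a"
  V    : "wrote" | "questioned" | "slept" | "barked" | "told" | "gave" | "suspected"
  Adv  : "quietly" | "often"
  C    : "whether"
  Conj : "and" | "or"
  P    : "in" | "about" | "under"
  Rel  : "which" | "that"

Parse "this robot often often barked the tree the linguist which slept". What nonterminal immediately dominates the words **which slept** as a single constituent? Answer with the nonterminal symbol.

RelC

[S [NP [Det this] [N robot]] [VP [AdvP [Adv often]] [VP [AdvP [Adv often]] [VP [V barked] [NP [Det the] [N tree]] [NP [NP [Det the] [N linguist]] [RelC [Rel which] [VP [V slept]]]]]]]]
The span 'which slept' is the RelC node built by RelC → Rel VP.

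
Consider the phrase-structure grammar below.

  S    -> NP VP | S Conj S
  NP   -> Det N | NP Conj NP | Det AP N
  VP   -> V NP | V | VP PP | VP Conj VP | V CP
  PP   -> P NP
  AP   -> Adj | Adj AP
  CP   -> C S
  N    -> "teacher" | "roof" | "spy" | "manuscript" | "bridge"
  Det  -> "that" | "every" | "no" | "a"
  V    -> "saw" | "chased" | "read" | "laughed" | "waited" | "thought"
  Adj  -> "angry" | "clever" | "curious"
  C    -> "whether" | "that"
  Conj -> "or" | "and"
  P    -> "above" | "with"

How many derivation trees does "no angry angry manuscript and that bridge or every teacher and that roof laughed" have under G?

Two of the 5 distinct bracketings:
[S [NP [NP [Det no] [AP [Adj angry] [AP [Adj angry]]] [N manuscript]] [Conj and] [NP [NP [Det that] [N bridge]] [Conj or] [NP [NP [Det every] [N teacher]] [Conj and] [NP [Det that] [N roof]]]]] [VP [V laughed]]]
[S [NP [NP [Det no] [AP [Adj angry] [AP [Adj angry]]] [N manuscript]] [Conj and] [NP [NP [NP [Det that] [N bridge]] [Conj or] [NP [Det every] [N teacher]]] [Conj and] [NP [Det that] [N roof]]]] [VP [V laughed]]]
The trees differ in how a recursive rule is bracketed over the same span.

5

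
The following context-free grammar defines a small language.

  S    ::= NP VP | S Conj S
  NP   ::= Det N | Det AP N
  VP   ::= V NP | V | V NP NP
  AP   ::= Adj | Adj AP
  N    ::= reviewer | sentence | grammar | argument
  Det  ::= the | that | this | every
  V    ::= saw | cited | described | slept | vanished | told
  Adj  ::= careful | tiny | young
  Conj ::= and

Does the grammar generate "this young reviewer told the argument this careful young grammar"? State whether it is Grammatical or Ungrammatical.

Grammatical

S
  NP
    Det: this
    AP
      Adj: young
    N: reviewer
  VP
    V: told
    NP
      Det: the
      N: argument
    NP
      Det: this
      AP
        Adj: careful
        AP
          Adj: young
      N: grammar
Each bracket corresponds to one application of a listed rule, so the string is derivable from S.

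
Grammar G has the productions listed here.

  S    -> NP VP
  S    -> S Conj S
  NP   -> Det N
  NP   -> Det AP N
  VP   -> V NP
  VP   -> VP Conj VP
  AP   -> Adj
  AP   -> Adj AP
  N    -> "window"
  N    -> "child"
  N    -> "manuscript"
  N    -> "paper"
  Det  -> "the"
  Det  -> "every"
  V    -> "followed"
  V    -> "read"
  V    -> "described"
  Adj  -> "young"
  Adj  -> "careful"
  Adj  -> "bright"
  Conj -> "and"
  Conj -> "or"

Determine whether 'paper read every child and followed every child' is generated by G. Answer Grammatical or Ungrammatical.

For S → NP VP, no prefix of the string parses as an NP. The alternative S rule S → S Conj S likewise has no satisfying split.

Ungrammatical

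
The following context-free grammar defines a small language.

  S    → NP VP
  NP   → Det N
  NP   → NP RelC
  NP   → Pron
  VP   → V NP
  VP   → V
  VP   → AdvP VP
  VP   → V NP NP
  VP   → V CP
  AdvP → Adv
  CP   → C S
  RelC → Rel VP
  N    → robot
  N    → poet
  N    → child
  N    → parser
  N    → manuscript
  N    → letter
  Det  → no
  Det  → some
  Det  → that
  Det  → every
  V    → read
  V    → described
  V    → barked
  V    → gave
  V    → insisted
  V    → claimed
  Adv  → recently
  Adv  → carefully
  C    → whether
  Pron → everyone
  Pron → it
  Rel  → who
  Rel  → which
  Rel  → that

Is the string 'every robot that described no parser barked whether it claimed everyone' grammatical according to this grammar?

[S [NP [NP [Det every] [N robot]] [RelC [Rel that] [VP [V described] [NP [Det no] [N parser]]]]] [VP [V barked] [CP [C whether] [S [NP [Pron it]] [VP [V claimed] [NP [Pron everyone]]]]]]]
Every word is introduced by a lexical rule and the phrasal rules combine the resulting categories into a single S.

Grammatical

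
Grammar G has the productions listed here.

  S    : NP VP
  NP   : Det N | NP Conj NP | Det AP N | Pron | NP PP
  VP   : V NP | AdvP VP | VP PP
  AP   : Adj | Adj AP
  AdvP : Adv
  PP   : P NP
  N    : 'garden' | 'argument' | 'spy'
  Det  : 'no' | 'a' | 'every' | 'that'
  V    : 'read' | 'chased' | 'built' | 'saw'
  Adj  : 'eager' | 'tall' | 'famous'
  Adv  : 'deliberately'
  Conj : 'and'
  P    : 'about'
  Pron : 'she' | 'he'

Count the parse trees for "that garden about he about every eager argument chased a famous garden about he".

4

Two of the 4 distinct bracketings:
[S [NP [NP [Det that] [N garden]] [PP [P about] [NP [NP [Pron he]] [PP [P about] [NP [Det every] [AP [Adj eager]] [N argument]]]]]] [VP [V chased] [NP [NP [Det a] [AP [Adj famous]] [N garden]] [PP [P about] [NP [Pron he]]]]]]
[S [NP [NP [Det that] [N garden]] [PP [P about] [NP [NP [Pron he]] [PP [P about] [NP [Det every] [AP [Adj eager]] [N argument]]]]]] [VP [VP [V chased] [NP [Det a] [AP [Adj famous]] [N garden]]] [PP [P about] [NP [Pron he]]]]]
The difference turns on whether VP → VP PP is used at the relevant span, versus an alternative expansion of VP.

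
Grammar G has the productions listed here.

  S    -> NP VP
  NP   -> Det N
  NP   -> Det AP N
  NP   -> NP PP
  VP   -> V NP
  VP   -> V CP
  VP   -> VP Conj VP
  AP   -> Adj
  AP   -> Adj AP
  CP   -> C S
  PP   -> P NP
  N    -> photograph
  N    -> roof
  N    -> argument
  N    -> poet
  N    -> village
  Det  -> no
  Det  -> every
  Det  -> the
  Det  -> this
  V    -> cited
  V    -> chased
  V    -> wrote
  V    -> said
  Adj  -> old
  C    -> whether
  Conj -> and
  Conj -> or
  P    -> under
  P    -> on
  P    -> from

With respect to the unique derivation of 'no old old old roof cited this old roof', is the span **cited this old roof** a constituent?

[S [NP [Det no] [AP [Adj old] [AP [Adj old] [AP [Adj old]]]] [N roof]] [VP [V cited] [NP [Det this] [AP [Adj old]] [N roof]]]]
The words 'cited this old roof' are exhaustively dominated by a single VP node (built by VP → V NP), so they form a constituent.

Yes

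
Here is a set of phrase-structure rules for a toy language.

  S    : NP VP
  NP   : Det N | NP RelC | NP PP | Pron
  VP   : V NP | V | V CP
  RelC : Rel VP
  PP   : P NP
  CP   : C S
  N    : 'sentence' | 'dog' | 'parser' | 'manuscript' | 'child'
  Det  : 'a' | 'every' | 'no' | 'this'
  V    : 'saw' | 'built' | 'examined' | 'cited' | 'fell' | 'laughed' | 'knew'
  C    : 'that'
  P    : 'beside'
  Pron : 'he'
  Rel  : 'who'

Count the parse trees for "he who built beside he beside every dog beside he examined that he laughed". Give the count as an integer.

5

Two of the 5 distinct bracketings:
[S [NP [NP [NP [Pron he]] [RelC [Rel who] [VP [V built]]]] [PP [P beside] [NP [NP [Pron he]] [PP [P beside] [NP [NP [Det every] [N dog]] [PP [P beside] [NP [Pron he]]]]]]]] [VP [V examined] [CP [C that] [S [NP [Pron he]] [VP [V laughed]]]]]]
[S [NP [NP [NP [Pron he]] [RelC [Rel who] [VP [V built]]]] [PP [P beside] [NP [NP [NP [Pron he]] [PP [P beside] [NP [Det every] [N dog]]]] [PP [P beside] [NP [Pron he]]]]]] [VP [V examined] [CP [C that] [S [NP [Pron he]] [VP [V laughed]]]]]]
The trees differ in how a recursive rule is bracketed over the same span.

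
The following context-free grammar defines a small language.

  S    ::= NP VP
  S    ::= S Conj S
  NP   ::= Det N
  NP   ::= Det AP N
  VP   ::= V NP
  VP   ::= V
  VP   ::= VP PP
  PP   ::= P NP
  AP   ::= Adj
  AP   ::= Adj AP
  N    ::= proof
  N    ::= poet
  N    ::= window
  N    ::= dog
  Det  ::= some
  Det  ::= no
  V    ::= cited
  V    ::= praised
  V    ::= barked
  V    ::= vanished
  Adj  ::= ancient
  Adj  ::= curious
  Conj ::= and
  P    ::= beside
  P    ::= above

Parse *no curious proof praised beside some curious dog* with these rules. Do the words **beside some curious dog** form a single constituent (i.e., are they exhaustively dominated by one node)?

Yes

[S [NP [Det no] [AP [Adj curious]] [N proof]] [VP [VP [V praised]] [PP [P beside] [NP [Det some] [AP [Adj curious]] [N dog]]]]]
The words 'beside some curious dog' are exhaustively dominated by a single PP node (built by PP → P NP), so they form a constituent.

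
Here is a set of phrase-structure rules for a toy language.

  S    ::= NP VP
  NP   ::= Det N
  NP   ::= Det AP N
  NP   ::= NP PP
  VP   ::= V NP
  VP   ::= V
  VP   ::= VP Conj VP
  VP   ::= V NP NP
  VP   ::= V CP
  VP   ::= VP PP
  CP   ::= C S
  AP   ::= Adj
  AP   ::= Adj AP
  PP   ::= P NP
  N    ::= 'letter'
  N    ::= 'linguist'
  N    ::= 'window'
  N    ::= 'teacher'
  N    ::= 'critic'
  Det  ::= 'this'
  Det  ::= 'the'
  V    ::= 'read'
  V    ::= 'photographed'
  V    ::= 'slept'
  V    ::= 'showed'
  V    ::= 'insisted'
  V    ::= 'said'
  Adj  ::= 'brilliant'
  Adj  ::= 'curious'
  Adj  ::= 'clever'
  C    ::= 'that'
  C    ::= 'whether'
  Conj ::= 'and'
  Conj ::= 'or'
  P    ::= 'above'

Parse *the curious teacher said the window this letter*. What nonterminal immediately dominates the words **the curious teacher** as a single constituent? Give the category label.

NP

S
  NP
    Det: the
    AP
      Adj: curious
    N: teacher
  VP
    V: said
    NP
      Det: the
      N: window
    NP
      Det: this
      N: letter
The span 'the curious teacher' is the NP node built by NP → Det AP N.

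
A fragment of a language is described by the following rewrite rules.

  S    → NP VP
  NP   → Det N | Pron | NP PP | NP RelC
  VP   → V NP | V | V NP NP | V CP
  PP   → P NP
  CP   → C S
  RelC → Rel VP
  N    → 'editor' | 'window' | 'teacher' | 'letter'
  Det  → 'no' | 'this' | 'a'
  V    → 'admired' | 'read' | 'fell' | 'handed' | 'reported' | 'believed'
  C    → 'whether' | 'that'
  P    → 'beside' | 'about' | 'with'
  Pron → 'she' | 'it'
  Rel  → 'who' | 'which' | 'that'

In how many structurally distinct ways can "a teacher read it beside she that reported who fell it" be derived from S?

6

Two of the 6 distinct bracketings:
[S [NP [Det a] [N teacher]] [VP [V read] [NP [NP [Pron it]] [PP [P beside] [NP [NP [NP [Pron she]] [RelC [Rel that] [VP [V reported]]]] [RelC [Rel who] [VP [V fell] [NP [Pron it]]]]]]]]]
[S [NP [Det a] [N teacher]] [VP [V read] [NP [NP [NP [Pron it]] [PP [P beside] [NP [NP [Pron she]] [RelC [Rel that] [VP [V reported]]]]]] [RelC [Rel who] [VP [V fell] [NP [Pron it]]]]]]]
The trees differ in how a recursive rule is bracketed over the same span.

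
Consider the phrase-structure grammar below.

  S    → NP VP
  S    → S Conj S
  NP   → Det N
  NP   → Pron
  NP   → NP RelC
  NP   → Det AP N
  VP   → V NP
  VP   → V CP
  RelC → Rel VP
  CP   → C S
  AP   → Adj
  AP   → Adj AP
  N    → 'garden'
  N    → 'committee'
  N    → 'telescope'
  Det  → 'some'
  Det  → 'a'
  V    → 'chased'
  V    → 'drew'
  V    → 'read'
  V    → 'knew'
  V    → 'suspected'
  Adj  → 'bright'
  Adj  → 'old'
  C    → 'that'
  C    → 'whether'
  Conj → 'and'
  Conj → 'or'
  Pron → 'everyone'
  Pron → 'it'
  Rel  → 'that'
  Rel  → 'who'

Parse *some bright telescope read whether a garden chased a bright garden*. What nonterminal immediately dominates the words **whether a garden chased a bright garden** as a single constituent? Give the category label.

S
  NP
    Det: some
    AP
      Adj: bright
    N: telescope
  VP
    V: read
    CP
      C: whether
      S
        NP
          Det: a
          N: garden
        VP
          V: chased
          NP
            Det: a
            AP
              Adj: bright
            N: garden
The span 'whether a garden chased a bright garden' is the CP node built by CP → C S.

CP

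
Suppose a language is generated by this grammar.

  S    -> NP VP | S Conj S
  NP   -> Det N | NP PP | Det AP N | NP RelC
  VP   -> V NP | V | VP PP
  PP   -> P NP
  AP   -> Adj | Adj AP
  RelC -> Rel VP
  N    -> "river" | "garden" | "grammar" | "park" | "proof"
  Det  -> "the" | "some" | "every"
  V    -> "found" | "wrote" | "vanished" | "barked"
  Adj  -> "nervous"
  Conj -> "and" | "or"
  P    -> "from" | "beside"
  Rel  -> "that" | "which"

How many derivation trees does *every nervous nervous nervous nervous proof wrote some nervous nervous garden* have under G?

[S [NP [Det every] [AP [Adj nervous] [AP [Adj nervous] [AP [Adj nervous] [AP [Adj nervous]]]]] [N proof]] [VP [V wrote] [NP [Det some] [AP [Adj nervous] [AP [Adj nervous]]] [N garden]]]]
No rule offers an alternative attachment or grouping for any span, so this is the only derivation.

1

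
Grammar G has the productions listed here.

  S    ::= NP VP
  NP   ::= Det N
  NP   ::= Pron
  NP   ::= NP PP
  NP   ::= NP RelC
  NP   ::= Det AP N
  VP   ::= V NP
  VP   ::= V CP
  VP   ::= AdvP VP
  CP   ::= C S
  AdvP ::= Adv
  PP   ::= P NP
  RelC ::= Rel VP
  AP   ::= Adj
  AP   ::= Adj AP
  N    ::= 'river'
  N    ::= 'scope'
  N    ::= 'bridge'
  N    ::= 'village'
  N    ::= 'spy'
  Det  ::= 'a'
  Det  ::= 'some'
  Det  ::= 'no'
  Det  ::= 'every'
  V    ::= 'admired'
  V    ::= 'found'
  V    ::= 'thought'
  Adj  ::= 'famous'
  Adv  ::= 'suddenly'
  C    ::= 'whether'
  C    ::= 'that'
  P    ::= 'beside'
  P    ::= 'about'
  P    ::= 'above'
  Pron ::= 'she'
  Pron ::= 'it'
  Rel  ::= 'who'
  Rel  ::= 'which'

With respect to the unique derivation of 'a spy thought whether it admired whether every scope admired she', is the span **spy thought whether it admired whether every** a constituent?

No

[S [NP [Det a] [N spy]] [VP [V thought] [CP [C whether] [S [NP [Pron it]] [VP [V admired] [CP [C whether] [S [NP [Det every] [N scope]] [VP [V admired] [NP [Pron she]]]]]]]]]]
The smallest constituent containing 'spy thought whether it admired whether every' is the S spanning 'a spy thought whether it admired whether every scope admired she'; no single node in the tree dominates exactly the given words.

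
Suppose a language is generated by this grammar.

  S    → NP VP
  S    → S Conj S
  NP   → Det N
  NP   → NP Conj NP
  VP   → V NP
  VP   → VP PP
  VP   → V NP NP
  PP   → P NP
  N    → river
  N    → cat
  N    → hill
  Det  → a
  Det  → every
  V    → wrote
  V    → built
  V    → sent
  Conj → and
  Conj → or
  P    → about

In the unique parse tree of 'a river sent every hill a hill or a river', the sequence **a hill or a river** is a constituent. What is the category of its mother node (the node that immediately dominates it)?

VP

[S [NP [Det a] [N river]] [VP [V sent] [NP [Det every] [N hill]] [NP [NP [Det a] [N hill]] [Conj or] [NP [Det a] [N river]]]]]
The span 'a hill or a river' is the NP node built by NP → NP Conj NP.
Its mother is the VP built by VP → V NP NP.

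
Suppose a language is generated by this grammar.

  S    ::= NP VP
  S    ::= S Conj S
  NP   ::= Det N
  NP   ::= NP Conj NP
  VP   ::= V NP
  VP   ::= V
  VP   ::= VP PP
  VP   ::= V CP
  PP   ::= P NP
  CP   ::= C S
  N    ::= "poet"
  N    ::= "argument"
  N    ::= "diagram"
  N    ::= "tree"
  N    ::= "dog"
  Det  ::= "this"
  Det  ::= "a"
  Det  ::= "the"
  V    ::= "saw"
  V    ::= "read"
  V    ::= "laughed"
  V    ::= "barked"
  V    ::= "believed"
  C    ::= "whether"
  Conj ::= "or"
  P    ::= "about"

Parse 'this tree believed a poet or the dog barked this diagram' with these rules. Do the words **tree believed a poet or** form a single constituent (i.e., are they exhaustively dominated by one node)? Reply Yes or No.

No

[S [S [NP [Det this] [N tree]] [VP [V believed] [NP [Det a] [N poet]]]] [Conj or] [S [NP [Det the] [N dog]] [VP [V barked] [NP [Det this] [N diagram]]]]]
The smallest constituent containing 'tree believed a poet or' is the S spanning 'this tree believed a poet or the dog barked this diagram'; no single node in the tree dominates exactly the given words.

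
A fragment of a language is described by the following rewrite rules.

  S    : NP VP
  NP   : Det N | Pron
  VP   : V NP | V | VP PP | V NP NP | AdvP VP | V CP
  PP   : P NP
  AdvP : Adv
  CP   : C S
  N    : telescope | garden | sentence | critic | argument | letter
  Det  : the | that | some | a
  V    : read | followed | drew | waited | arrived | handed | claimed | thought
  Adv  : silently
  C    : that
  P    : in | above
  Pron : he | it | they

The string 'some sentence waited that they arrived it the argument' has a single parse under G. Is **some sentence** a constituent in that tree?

[S [NP [Det some] [N sentence]] [VP [V waited] [CP [C that] [S [NP [Pron they]] [VP [V arrived] [NP [Pron it]] [NP [Det the] [N argument]]]]]]]
The words 'some sentence' are exhaustively dominated by a single NP node (built by NP → Det N), so they form a constituent.

Yes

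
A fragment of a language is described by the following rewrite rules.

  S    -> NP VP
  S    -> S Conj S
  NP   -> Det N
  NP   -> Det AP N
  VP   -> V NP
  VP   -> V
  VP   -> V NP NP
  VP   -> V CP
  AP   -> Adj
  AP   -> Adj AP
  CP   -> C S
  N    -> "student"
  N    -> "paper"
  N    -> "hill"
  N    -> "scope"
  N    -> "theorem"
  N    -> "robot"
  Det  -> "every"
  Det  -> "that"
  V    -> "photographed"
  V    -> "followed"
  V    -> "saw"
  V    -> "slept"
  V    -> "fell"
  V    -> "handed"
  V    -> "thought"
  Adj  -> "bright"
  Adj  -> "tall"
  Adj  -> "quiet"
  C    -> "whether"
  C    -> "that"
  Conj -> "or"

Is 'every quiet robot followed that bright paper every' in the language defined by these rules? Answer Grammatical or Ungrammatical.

Ungrammatical

For S → NP VP, the only prefix that parses as NP is 'every quiet robot', but the remainder 'followed that bright paper every' is not a VP under these rules. The alternative S rule S → S Conj S likewise has no satisfying split.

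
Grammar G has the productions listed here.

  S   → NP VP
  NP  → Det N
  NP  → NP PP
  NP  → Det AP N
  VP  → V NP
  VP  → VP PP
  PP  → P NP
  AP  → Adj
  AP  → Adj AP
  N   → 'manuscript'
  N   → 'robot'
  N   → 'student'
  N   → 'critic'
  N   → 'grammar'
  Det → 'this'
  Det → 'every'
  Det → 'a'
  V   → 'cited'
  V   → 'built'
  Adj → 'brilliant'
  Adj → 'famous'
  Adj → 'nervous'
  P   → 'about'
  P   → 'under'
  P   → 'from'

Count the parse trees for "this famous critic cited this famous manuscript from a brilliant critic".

The two bracketings:
[S [NP [Det this] [AP [Adj famous]] [N critic]] [VP [V cited] [NP [NP [Det this] [AP [Adj famous]] [N manuscript]] [PP [P from] [NP [Det a] [AP [Adj brilliant]] [N critic]]]]]]
[S [NP [Det this] [AP [Adj famous]] [N critic]] [VP [VP [V cited] [NP [Det this] [AP [Adj famous]] [N manuscript]]] [PP [P from] [NP [Det a] [AP [Adj brilliant]] [N critic]]]]]
The difference turns on whether NP → NP PP is used at the relevant span, versus an alternative expansion of NP.

2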